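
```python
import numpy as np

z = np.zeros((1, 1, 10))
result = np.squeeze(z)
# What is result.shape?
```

(10,)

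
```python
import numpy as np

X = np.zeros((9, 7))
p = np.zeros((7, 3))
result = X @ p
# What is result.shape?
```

(9, 3)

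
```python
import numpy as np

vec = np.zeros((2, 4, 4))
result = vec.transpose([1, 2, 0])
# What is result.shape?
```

(4, 4, 2)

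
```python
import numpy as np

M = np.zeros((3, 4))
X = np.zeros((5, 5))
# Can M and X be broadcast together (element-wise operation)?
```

No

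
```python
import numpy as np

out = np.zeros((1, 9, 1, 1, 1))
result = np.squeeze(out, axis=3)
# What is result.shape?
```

(1, 9, 1, 1)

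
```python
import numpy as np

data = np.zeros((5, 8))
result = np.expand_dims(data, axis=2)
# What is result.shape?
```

(5, 8, 1)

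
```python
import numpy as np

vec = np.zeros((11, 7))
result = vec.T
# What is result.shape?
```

(7, 11)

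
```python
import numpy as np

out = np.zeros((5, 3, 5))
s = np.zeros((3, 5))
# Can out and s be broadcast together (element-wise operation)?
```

Yes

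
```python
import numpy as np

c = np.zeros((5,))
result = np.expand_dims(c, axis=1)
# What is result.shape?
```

(5, 1)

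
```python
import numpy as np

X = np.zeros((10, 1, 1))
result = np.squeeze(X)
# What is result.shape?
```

(10,)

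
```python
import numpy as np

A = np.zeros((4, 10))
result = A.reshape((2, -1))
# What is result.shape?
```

(2, 20)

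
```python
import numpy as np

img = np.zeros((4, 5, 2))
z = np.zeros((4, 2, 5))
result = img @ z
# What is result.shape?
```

(4, 5, 5)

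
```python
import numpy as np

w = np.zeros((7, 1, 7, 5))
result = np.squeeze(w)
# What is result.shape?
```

(7, 7, 5)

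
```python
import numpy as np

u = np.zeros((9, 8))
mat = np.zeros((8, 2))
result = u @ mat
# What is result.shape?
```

(9, 2)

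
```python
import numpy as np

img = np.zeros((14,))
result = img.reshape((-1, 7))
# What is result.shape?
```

(2, 7)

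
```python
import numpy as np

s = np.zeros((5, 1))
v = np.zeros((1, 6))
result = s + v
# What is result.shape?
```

(5, 6)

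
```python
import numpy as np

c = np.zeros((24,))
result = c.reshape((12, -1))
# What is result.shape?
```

(12, 2)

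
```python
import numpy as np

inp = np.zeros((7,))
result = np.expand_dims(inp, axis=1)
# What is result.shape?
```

(7, 1)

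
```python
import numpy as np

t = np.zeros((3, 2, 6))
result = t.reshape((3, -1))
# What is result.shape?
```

(3, 12)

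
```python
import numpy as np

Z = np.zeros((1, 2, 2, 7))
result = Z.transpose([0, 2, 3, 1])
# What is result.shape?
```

(1, 2, 7, 2)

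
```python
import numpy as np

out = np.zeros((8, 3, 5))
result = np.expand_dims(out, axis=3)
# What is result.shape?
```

(8, 3, 5, 1)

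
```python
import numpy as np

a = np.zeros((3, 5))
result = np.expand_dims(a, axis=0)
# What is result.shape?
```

(1, 3, 5)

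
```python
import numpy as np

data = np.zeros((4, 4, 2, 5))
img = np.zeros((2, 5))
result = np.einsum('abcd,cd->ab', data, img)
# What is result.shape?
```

(4, 4)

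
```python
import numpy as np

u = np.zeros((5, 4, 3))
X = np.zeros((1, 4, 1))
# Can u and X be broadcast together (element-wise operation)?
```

Yes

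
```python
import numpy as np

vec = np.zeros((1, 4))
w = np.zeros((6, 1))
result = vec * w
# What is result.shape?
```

(6, 4)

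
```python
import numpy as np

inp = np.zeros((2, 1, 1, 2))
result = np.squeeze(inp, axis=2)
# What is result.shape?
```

(2, 1, 2)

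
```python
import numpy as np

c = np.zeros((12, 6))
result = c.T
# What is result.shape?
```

(6, 12)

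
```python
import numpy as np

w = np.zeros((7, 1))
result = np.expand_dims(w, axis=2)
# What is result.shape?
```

(7, 1, 1)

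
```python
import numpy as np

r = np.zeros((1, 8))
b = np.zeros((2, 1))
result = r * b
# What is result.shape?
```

(2, 8)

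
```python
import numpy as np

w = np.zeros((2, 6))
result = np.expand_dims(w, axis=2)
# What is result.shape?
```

(2, 6, 1)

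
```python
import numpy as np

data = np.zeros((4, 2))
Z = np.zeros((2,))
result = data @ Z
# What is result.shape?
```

(4,)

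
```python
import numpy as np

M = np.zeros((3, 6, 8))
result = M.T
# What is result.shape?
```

(8, 6, 3)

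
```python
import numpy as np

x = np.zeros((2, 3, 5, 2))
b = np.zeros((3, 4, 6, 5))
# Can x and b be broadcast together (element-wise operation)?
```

No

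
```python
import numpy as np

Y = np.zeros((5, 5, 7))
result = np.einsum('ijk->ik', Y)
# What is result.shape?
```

(5, 7)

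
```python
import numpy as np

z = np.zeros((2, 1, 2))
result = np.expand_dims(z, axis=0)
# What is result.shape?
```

(1, 2, 1, 2)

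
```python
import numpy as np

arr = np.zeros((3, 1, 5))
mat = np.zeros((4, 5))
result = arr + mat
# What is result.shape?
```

(3, 4, 5)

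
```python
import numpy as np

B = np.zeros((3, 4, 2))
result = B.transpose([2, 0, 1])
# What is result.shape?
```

(2, 3, 4)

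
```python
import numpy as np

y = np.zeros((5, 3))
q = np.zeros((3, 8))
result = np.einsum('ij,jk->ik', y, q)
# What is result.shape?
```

(5, 8)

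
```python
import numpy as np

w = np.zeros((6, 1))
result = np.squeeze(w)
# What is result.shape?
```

(6,)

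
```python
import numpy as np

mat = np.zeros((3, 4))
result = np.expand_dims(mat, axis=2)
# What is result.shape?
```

(3, 4, 1)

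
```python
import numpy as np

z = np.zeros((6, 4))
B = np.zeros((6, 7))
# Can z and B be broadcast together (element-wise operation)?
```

No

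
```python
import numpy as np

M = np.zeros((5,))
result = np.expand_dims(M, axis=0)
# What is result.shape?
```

(1, 5)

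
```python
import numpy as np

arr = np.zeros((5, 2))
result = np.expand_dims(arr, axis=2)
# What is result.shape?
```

(5, 2, 1)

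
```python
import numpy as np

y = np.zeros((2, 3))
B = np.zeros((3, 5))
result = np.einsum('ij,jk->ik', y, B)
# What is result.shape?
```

(2, 5)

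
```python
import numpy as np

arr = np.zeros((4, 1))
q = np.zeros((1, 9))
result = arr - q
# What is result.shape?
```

(4, 9)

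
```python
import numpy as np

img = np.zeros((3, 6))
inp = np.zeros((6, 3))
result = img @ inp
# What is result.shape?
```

(3, 3)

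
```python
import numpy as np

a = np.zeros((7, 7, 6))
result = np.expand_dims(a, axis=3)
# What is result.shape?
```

(7, 7, 6, 1)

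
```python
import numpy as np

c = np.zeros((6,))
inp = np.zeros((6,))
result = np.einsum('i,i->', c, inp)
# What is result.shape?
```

()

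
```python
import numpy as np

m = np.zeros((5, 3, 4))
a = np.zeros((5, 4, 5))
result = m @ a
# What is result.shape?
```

(5, 3, 5)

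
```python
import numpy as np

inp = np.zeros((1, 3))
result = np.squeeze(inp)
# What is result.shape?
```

(3,)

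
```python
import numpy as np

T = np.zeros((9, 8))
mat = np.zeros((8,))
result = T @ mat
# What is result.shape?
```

(9,)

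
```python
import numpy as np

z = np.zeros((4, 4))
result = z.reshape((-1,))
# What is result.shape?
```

(16,)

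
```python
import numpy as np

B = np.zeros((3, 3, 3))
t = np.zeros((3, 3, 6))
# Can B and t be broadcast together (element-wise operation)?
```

No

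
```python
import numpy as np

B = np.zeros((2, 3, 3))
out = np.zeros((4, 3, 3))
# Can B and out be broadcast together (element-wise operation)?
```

No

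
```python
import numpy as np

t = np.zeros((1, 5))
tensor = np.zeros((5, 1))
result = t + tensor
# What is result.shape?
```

(5, 5)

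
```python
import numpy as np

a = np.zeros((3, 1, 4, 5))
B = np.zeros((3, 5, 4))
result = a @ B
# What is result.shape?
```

(3, 3, 4, 4)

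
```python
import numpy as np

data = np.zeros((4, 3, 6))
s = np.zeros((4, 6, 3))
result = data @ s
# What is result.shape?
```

(4, 3, 3)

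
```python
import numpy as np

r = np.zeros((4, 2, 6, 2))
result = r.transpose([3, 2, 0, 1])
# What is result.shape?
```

(2, 6, 4, 2)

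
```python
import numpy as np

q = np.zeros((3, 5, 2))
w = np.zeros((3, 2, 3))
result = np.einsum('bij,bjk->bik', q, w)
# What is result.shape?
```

(3, 5, 3)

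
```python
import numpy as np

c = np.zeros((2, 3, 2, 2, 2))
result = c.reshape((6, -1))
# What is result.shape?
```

(6, 8)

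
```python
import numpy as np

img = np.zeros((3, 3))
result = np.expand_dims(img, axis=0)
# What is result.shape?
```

(1, 3, 3)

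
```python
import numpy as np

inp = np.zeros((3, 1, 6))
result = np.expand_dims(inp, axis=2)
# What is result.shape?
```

(3, 1, 1, 6)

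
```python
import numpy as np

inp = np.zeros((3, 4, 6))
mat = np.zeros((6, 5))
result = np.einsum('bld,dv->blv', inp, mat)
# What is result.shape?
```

(3, 4, 5)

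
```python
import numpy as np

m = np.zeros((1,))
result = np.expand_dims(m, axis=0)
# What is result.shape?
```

(1, 1)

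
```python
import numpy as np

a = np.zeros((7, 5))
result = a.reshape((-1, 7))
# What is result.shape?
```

(5, 7)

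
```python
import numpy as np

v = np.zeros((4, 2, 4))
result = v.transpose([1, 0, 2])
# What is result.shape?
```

(2, 4, 4)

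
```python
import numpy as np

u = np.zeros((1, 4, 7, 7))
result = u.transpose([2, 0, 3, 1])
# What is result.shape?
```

(7, 1, 7, 4)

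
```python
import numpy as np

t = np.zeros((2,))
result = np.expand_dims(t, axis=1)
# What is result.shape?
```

(2, 1)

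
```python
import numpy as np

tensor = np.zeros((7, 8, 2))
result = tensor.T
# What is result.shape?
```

(2, 8, 7)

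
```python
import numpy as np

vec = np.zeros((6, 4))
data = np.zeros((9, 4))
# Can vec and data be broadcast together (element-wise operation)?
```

No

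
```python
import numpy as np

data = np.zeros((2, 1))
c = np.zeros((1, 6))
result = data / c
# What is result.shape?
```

(2, 6)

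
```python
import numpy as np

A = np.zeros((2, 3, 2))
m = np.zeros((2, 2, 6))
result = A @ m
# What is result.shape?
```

(2, 3, 6)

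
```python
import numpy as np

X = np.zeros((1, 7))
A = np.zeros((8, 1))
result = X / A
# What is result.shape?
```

(8, 7)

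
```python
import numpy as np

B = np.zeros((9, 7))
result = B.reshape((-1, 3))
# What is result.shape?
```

(21, 3)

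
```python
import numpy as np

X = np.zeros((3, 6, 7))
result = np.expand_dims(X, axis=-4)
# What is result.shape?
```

(1, 3, 6, 7)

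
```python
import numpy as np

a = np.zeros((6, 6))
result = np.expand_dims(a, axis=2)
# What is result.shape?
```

(6, 6, 1)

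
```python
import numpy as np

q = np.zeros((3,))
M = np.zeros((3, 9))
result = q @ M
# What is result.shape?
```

(9,)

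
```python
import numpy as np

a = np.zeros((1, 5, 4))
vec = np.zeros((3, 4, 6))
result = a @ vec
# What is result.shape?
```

(3, 5, 6)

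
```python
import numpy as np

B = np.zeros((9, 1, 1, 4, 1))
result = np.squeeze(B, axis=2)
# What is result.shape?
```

(9, 1, 4, 1)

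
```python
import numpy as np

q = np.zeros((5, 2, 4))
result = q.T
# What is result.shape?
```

(4, 2, 5)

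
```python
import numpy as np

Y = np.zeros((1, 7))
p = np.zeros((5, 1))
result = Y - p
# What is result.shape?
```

(5, 7)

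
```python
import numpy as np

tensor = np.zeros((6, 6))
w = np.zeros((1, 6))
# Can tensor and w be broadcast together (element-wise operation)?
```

Yes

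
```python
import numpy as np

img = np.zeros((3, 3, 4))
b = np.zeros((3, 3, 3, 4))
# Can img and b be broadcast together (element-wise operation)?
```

Yes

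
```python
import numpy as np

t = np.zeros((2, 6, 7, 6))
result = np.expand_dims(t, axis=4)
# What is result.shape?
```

(2, 6, 7, 6, 1)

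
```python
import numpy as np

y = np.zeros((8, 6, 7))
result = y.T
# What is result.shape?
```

(7, 6, 8)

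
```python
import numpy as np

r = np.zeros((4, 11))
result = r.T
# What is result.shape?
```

(11, 4)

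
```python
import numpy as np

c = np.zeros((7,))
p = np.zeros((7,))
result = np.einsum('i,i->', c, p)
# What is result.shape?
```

()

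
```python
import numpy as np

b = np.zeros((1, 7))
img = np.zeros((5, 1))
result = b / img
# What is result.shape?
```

(5, 7)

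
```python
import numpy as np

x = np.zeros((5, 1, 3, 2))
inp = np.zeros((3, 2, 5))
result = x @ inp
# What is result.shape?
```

(5, 3, 3, 5)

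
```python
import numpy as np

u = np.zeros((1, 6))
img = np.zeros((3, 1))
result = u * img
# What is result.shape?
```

(3, 6)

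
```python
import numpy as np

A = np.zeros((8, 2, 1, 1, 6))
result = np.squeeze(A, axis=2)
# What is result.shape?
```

(8, 2, 1, 6)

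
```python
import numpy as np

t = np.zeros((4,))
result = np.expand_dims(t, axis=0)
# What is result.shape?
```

(1, 4)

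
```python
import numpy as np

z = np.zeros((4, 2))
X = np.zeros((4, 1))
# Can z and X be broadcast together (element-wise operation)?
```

Yes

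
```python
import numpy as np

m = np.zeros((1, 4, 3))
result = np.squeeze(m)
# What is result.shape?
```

(4, 3)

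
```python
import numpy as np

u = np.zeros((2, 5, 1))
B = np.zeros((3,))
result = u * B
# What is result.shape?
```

(2, 5, 3)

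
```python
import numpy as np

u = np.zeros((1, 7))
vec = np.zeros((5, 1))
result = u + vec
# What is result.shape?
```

(5, 7)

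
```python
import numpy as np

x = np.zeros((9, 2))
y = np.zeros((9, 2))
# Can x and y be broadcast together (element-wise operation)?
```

Yes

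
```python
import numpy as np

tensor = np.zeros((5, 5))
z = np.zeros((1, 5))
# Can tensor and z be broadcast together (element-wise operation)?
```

Yes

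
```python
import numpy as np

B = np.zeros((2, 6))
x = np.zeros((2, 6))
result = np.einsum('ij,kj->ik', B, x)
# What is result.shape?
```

(2, 2)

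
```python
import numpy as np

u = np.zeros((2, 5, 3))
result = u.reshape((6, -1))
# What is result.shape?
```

(6, 5)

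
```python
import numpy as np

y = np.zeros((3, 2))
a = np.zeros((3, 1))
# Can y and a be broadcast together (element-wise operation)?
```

Yes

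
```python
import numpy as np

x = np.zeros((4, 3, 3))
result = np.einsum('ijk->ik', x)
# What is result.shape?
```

(4, 3)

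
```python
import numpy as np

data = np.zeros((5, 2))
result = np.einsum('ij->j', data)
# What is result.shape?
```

(2,)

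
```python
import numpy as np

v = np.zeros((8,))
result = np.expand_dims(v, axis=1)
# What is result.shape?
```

(8, 1)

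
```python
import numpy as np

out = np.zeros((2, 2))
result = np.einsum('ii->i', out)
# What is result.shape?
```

(2,)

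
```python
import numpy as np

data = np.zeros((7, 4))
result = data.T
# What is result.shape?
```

(4, 7)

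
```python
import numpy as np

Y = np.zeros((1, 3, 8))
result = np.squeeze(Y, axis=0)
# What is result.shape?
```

(3, 8)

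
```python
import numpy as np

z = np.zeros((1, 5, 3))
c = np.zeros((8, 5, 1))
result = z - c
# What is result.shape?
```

(8, 5, 3)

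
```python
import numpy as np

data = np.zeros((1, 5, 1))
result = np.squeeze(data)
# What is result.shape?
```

(5,)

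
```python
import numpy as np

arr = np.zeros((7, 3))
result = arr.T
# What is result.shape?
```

(3, 7)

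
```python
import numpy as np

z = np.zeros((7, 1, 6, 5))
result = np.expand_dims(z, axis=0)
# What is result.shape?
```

(1, 7, 1, 6, 5)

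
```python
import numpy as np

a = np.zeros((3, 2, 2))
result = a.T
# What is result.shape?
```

(2, 2, 3)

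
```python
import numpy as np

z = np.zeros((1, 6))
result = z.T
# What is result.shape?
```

(6, 1)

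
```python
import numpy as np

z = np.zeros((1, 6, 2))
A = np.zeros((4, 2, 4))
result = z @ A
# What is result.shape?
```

(4, 6, 4)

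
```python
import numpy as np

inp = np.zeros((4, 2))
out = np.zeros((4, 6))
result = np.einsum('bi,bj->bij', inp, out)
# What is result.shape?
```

(4, 2, 6)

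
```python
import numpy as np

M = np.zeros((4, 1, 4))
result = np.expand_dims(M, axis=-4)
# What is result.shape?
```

(1, 4, 1, 4)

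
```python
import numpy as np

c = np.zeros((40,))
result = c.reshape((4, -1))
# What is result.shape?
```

(4, 10)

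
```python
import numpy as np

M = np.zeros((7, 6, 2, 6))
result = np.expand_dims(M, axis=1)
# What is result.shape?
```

(7, 1, 6, 2, 6)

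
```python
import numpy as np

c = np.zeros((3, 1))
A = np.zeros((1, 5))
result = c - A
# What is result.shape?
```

(3, 5)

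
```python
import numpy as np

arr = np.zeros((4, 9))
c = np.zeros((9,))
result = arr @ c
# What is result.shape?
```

(4,)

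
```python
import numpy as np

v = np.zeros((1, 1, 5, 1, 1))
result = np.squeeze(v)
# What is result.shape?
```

(5,)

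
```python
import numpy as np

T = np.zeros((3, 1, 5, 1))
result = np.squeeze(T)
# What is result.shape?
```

(3, 5)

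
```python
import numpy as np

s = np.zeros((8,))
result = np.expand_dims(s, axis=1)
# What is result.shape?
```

(8, 1)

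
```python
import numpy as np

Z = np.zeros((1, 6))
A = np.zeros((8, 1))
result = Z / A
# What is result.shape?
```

(8, 6)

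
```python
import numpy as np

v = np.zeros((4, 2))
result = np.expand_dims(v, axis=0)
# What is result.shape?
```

(1, 4, 2)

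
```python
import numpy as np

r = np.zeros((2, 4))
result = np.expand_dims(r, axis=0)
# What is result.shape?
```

(1, 2, 4)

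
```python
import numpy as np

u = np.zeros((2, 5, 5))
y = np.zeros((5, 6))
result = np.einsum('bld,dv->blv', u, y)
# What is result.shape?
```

(2, 5, 6)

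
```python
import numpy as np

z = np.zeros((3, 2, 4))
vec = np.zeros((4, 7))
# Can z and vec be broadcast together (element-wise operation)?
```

No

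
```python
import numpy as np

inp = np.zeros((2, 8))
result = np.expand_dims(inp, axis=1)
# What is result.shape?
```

(2, 1, 8)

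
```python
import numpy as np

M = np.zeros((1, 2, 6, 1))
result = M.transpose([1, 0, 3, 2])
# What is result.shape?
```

(2, 1, 1, 6)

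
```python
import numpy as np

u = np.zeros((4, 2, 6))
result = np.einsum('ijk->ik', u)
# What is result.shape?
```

(4, 6)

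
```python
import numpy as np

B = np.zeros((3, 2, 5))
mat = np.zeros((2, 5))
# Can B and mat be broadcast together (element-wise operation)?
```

Yes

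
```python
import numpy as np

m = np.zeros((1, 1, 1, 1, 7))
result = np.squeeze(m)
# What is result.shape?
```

(7,)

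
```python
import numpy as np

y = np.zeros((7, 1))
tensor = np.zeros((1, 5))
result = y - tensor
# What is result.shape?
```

(7, 5)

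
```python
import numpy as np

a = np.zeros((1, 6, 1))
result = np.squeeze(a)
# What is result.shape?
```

(6,)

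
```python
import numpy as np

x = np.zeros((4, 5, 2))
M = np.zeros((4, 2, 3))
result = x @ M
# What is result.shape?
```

(4, 5, 3)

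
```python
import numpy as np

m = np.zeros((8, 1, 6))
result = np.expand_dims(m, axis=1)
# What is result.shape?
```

(8, 1, 1, 6)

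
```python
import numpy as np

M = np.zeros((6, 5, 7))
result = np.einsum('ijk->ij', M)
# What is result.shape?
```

(6, 5)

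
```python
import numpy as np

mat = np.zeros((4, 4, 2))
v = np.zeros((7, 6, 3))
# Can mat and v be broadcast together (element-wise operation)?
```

No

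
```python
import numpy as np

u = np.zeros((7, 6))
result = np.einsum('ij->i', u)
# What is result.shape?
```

(7,)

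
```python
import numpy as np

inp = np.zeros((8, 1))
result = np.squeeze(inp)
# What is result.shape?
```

(8,)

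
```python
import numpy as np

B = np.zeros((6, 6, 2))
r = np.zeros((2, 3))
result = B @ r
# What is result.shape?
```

(6, 6, 3)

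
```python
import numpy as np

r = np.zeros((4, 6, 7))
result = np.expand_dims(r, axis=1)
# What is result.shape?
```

(4, 1, 6, 7)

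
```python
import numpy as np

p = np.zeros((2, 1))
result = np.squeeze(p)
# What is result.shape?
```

(2,)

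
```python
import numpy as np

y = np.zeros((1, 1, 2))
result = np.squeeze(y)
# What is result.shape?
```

(2,)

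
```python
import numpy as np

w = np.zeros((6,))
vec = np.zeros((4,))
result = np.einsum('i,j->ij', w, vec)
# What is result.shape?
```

(6, 4)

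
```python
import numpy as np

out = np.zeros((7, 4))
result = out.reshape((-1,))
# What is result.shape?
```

(28,)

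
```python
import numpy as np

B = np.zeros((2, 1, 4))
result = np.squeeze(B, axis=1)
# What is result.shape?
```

(2, 4)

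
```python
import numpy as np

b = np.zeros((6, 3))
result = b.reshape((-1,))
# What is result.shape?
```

(18,)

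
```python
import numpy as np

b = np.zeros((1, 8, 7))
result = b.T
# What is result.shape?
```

(7, 8, 1)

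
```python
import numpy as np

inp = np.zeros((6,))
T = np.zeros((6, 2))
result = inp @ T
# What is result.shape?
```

(2,)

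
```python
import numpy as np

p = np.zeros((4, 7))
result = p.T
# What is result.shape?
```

(7, 4)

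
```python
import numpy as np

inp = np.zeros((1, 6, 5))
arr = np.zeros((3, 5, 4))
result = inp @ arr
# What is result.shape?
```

(3, 6, 4)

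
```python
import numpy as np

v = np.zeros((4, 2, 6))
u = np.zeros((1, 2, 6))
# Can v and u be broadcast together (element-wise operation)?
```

Yes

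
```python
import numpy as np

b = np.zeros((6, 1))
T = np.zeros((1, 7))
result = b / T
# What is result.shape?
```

(6, 7)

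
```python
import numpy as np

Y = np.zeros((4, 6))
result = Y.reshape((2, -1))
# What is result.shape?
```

(2, 12)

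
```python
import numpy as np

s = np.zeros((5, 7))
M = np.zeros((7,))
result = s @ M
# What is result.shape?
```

(5,)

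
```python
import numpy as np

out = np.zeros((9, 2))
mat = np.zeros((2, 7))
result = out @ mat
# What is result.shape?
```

(9, 7)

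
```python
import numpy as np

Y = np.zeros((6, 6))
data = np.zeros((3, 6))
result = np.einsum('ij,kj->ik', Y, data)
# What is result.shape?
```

(6, 3)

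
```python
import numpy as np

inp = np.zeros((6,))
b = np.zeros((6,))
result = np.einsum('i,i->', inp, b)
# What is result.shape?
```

()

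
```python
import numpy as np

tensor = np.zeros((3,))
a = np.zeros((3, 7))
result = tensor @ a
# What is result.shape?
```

(7,)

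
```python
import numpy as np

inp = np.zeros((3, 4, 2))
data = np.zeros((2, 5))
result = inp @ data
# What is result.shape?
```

(3, 4, 5)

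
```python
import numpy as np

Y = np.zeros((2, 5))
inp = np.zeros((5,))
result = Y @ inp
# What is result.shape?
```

(2,)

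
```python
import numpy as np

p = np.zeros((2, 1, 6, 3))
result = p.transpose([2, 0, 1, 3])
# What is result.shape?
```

(6, 2, 1, 3)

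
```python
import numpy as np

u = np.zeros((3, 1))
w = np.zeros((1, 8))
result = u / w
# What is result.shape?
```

(3, 8)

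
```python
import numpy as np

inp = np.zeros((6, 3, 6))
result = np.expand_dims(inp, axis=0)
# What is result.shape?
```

(1, 6, 3, 6)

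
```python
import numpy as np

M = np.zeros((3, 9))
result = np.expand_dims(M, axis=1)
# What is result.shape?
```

(3, 1, 9)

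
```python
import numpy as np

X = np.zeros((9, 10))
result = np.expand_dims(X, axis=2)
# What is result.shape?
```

(9, 10, 1)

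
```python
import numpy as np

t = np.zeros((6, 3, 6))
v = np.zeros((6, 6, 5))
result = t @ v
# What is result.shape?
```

(6, 3, 5)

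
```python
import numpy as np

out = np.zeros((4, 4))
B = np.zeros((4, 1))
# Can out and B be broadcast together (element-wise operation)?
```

Yes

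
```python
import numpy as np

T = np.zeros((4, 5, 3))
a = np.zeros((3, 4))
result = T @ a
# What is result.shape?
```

(4, 5, 4)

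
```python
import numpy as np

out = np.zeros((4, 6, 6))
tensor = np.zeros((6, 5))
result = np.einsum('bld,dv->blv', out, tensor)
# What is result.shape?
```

(4, 6, 5)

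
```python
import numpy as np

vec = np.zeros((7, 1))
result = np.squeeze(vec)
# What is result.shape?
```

(7,)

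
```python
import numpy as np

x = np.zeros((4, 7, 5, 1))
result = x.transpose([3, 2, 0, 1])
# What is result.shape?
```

(1, 5, 4, 7)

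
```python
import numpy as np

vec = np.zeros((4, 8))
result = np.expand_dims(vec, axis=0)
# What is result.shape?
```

(1, 4, 8)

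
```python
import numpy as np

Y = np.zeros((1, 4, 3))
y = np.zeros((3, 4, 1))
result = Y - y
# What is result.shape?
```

(3, 4, 3)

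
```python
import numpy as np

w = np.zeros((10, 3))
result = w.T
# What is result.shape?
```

(3, 10)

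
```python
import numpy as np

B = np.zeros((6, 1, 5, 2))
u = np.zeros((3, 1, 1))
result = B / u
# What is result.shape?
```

(6, 3, 5, 2)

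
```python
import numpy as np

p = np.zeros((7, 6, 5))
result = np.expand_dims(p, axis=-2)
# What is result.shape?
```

(7, 6, 1, 5)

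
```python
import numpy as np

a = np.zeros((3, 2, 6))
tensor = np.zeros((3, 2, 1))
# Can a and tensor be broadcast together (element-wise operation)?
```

Yes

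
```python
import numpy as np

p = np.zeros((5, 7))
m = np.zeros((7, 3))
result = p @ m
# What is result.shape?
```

(5, 3)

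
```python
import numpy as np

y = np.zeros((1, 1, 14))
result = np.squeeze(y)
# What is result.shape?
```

(14,)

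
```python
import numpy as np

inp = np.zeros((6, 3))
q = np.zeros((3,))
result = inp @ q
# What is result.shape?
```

(6,)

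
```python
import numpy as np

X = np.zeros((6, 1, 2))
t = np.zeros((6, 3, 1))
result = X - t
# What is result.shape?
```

(6, 3, 2)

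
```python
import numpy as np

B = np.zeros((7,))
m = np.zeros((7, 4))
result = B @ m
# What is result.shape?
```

(4,)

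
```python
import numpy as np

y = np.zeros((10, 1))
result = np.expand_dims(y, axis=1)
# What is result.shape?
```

(10, 1, 1)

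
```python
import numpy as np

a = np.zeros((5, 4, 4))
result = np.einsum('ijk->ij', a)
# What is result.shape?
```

(5, 4)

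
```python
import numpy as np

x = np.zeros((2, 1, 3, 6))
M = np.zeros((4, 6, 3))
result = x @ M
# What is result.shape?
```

(2, 4, 3, 3)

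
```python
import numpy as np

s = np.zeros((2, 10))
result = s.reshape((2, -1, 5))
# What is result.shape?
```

(2, 2, 5)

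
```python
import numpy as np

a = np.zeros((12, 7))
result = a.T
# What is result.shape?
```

(7, 12)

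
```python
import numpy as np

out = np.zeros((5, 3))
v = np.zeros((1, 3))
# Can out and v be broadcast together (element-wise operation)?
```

Yes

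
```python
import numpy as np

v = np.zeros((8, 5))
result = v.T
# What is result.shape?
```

(5, 8)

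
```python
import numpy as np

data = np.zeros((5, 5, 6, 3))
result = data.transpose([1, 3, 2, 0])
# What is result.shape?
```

(5, 3, 6, 5)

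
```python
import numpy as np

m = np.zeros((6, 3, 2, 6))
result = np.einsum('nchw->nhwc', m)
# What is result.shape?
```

(6, 2, 6, 3)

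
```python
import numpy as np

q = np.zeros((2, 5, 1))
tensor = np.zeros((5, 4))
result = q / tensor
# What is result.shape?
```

(2, 5, 4)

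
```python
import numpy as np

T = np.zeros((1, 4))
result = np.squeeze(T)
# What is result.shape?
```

(4,)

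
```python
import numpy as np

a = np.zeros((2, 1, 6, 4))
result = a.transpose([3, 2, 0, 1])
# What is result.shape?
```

(4, 6, 2, 1)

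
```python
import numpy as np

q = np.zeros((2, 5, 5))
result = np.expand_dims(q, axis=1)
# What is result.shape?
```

(2, 1, 5, 5)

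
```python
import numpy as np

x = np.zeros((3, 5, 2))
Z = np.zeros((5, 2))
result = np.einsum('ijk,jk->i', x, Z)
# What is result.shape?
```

(3,)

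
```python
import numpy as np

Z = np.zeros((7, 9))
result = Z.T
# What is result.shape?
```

(9, 7)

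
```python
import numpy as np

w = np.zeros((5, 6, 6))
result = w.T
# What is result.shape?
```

(6, 6, 5)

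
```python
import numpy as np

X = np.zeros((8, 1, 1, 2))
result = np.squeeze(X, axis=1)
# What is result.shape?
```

(8, 1, 2)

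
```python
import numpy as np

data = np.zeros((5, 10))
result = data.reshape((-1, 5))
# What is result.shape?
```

(10, 5)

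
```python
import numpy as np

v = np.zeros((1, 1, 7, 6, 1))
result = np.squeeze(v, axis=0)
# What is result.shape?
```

(1, 7, 6, 1)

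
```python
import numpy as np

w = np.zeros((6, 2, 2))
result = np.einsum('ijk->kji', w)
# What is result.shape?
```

(2, 2, 6)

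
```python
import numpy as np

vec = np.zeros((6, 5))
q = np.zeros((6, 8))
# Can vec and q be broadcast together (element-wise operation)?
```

No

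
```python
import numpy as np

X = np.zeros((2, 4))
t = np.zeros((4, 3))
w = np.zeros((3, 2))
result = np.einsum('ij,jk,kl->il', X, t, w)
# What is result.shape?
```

(2, 2)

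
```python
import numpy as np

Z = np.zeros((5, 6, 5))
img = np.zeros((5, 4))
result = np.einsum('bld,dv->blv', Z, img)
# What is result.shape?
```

(5, 6, 4)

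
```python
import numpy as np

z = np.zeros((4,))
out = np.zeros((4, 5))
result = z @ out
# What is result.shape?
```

(5,)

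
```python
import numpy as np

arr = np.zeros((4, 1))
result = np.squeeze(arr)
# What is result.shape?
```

(4,)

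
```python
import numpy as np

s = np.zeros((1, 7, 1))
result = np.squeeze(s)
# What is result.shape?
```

(7,)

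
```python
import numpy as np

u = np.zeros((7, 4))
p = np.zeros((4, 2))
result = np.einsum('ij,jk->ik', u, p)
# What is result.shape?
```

(7, 2)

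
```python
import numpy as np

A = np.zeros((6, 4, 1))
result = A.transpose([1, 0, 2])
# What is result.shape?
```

(4, 6, 1)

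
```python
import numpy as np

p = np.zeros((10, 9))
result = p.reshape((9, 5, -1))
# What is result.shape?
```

(9, 5, 2)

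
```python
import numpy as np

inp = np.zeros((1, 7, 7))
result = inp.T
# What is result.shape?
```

(7, 7, 1)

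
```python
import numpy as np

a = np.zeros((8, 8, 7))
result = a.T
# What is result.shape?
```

(7, 8, 8)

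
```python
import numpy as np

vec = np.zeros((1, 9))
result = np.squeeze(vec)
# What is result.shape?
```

(9,)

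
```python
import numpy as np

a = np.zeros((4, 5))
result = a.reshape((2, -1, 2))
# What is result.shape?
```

(2, 5, 2)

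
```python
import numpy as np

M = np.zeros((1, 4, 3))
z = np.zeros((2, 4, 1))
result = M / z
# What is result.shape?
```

(2, 4, 3)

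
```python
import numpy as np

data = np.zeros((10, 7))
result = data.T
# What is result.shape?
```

(7, 10)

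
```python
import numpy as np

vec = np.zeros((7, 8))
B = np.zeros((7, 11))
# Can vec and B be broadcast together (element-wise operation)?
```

No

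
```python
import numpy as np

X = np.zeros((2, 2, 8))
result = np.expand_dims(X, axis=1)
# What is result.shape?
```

(2, 1, 2, 8)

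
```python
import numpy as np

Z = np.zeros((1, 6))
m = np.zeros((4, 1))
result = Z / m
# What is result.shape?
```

(4, 6)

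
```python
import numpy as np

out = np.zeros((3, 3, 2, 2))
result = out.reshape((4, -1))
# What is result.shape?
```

(4, 9)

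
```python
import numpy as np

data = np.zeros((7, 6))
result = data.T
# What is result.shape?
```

(6, 7)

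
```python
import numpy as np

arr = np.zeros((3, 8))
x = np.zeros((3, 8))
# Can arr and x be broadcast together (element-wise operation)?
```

Yes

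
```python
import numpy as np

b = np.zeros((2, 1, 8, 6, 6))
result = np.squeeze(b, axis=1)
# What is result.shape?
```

(2, 8, 6, 6)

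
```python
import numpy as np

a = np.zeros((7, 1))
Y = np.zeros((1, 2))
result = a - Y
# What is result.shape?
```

(7, 2)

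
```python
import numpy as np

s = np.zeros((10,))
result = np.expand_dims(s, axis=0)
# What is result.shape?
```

(1, 10)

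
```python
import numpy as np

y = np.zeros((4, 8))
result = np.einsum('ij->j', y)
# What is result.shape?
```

(8,)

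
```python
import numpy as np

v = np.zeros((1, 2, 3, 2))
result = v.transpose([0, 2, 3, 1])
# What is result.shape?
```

(1, 3, 2, 2)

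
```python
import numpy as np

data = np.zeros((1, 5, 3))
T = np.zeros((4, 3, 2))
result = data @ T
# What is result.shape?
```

(4, 5, 2)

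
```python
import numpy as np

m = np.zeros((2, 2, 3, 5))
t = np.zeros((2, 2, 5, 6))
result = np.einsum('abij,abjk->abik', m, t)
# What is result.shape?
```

(2, 2, 3, 6)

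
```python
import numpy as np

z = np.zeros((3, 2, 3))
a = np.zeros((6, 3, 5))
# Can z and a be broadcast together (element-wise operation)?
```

No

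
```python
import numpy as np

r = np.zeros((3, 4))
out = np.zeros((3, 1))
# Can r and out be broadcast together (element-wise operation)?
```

Yes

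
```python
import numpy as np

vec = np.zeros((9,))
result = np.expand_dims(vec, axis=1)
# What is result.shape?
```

(9, 1)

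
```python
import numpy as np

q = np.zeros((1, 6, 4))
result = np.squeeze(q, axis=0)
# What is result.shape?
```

(6, 4)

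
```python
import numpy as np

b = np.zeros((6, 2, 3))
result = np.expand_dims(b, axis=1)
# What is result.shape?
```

(6, 1, 2, 3)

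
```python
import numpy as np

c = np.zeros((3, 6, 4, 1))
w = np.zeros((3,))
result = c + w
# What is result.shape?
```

(3, 6, 4, 3)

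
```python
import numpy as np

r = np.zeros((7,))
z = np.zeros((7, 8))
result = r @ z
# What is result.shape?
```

(8,)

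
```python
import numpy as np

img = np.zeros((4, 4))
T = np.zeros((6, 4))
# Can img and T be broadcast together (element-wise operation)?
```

No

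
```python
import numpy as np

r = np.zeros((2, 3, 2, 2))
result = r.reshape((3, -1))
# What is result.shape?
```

(3, 8)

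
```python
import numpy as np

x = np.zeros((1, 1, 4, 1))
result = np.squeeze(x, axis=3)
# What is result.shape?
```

(1, 1, 4)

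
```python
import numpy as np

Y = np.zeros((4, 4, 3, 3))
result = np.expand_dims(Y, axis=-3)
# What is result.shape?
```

(4, 4, 1, 3, 3)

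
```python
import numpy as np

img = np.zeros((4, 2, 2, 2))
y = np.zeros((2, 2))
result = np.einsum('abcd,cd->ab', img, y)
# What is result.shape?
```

(4, 2)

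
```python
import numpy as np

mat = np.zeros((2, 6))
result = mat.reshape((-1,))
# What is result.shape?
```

(12,)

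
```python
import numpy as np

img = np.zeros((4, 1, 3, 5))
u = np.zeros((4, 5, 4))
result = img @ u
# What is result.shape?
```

(4, 4, 3, 4)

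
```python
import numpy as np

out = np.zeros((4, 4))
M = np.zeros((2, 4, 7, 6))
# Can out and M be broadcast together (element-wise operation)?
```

No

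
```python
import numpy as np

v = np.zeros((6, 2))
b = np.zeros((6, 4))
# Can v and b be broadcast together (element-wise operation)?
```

No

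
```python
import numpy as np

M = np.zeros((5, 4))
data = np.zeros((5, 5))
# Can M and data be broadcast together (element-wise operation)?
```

No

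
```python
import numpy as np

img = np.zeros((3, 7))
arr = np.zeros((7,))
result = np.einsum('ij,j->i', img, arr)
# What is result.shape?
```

(3,)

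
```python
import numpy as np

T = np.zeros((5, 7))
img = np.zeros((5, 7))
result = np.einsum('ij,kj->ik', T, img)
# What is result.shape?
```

(5, 5)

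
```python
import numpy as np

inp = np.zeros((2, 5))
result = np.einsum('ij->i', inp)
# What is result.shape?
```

(2,)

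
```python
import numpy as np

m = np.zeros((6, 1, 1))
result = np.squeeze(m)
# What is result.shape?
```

(6,)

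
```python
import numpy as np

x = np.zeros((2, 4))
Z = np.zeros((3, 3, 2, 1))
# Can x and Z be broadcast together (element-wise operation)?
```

Yes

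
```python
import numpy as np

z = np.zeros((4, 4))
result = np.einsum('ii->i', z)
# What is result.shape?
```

(4,)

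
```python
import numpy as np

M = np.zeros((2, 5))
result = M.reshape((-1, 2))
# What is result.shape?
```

(5, 2)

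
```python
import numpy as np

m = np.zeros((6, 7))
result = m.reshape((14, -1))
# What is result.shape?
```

(14, 3)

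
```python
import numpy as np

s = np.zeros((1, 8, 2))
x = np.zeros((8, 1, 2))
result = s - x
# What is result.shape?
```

(8, 8, 2)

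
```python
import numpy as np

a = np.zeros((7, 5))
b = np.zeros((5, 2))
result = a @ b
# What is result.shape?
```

(7, 2)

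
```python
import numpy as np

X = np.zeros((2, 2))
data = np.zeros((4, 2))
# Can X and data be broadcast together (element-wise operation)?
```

No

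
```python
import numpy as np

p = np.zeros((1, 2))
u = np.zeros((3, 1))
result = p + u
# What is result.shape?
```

(3, 2)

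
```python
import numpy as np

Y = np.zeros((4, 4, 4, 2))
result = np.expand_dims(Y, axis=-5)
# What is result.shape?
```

(1, 4, 4, 4, 2)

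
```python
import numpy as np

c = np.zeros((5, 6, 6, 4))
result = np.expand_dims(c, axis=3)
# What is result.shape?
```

(5, 6, 6, 1, 4)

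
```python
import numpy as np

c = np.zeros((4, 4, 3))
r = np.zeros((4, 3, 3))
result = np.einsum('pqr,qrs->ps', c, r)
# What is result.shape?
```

(4, 3)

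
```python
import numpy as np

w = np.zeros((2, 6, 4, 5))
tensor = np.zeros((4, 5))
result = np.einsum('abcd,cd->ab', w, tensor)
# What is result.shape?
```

(2, 6)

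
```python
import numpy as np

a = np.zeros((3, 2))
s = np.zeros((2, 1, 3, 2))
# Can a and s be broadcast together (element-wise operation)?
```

Yes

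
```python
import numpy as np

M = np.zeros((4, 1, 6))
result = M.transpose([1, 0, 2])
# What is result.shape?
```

(1, 4, 6)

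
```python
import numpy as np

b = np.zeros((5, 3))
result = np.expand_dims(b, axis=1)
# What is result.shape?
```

(5, 1, 3)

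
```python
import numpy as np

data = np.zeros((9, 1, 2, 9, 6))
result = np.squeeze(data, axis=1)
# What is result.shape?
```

(9, 2, 9, 6)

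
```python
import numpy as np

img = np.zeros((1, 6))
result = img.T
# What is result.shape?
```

(6, 1)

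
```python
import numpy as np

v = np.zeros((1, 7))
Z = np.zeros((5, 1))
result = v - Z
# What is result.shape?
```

(5, 7)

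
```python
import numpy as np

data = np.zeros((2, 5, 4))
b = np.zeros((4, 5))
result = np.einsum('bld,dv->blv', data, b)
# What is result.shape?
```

(2, 5, 5)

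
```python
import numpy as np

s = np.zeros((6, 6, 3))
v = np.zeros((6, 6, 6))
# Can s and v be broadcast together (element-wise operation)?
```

No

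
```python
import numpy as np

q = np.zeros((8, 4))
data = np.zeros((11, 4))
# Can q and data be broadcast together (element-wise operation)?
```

No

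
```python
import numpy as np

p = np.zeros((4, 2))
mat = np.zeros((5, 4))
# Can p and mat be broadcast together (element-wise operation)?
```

No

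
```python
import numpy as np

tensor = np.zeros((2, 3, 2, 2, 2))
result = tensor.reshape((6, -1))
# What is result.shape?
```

(6, 8)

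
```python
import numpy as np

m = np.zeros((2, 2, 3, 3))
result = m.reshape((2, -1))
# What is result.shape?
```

(2, 18)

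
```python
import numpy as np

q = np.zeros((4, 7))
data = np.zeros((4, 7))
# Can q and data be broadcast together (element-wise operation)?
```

Yes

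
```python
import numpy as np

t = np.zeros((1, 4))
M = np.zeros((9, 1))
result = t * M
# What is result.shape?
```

(9, 4)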